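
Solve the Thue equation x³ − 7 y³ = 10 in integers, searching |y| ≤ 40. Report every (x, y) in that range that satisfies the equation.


The equation is x³ - 7y³ = 10. For fixed y, x³ = 7·y³ + 10, so a solution requires the RHS to be a perfect cube.
Strategy: iterate y from -40 to 40, compute RHS = 7·y³ + 10, and check whether it is a (positive or negative) perfect cube.
Check small values of y:
  y = 0: RHS = 10 is not a perfect cube.
  y = 1: RHS = 17 is not a perfect cube.
  y = -1: RHS = 3 is not a perfect cube.
  y = 2: RHS = 66 is not a perfect cube.
  y = -2: RHS = -46 is not a perfect cube.
  y = 3: RHS = 199 is not a perfect cube.
  y = -3: RHS = -179 is not a perfect cube.
Continuing the search up to |y| = 40 finds no solutions either.
No (x, y) in the scanned range satisfies the equation.

No integer solutions with |y| ≤ 40.


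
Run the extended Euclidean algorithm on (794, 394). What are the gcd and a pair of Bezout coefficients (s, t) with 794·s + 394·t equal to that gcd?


Euclidean algorithm on (794, 394) — divide until remainder is 0:
  794 = 2 · 394 + 6
  394 = 65 · 6 + 4
  6 = 1 · 4 + 2
  4 = 2 · 2 + 0
gcd(794, 394) = 2.
Track Bezout coefficients alongside the remainders: start with r₀ = 794 = a·1 + b·0 (s = 1, t = 0) and r₁ = 394 = a·0 + b·1 (s = 0, t = 1); each new remainder r_{k+1} = r_{k-1} − q_k·r_k inherits s_{k+1} = s_{k-1} − q_k·s_k, t_{k+1} = t_{k-1} − q_k·t_k, so r_k = a·s_k + b·t_k at every step:
  q = 2: r = 6, s = 1 − 2·0 = 1, t = 0 − 2·1 = -2  (check: 794·1 + 394·(-2) = 6)
  q = 65: r = 4, s = 0 − 65·1 = -65, t = 1 − 65·(-2) = 131  (check: 794·(-65) + 394·131 = 4)
  q = 1: r = 2, s = 1 − 1·(-65) = 66, t = -2 − 1·131 = -133  (check: 794·66 + 394·(-133) = 2)
The row with r = 2 (the gcd) gives the Bezout coefficients s = 66, t = -133.
Result: 794 · (66) + 394 · (-133) = 2.

gcd(794, 394) = 2; s = 66, t = -133 (check: 794·66 + 394·(-133) = 2).


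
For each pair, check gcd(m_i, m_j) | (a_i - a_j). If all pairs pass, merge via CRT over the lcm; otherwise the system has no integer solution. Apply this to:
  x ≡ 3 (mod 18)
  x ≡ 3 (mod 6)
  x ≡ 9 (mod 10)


Moduli 18, 6, 10 are not pairwise coprime, so CRT works modulo lcm(m_i) when all pairwise compatibility conditions hold.
Pairwise compatibility: gcd(m_i, m_j) must divide a_i - a_j for every pair.
Merge one congruence at a time:
  Start: x ≡ 3 (mod 18).
  Combine with x ≡ 3 (mod 6): gcd(18, 6) = 6; 3 - 3 = 0, which IS divisible by 6, so compatible.
    Write x = 3 + 18·t and substitute into x ≡ 3 (mod 6): 18·t ≡ 3 − 3 = 0 (mod 6).
    Divide the congruence (and modulus) by g = 6: 3·t ≡ 0 (mod 1).
    Modulo 1 every t works; take t = 0.
    Then x = 3 + 18·0 = 3, valid modulo lcm(18, 6) = 18: x ≡ 3 (mod 18).
  Combine with x ≡ 9 (mod 10): gcd(18, 10) = 2; 9 - 3 = 6, which IS divisible by 2, so compatible.
    Write x = 3 + 18·t and substitute into x ≡ 9 (mod 10): 18·t ≡ 9 − 3 = 6 (mod 10).
    Divide the congruence (and modulus) by g = 2: 9·t ≡ 3 (mod 5).
    Reduce coefficients mod 5: 4·t ≡ 3 (mod 5).
    The inverse of 4 mod 5 is 4 (since 4·4 = 16 = 3·5 + 1), so t ≡ 4·3 = 12 ≡ 2 (mod 5).
    Then x = 3 + 18·2 = 39, valid modulo lcm(18, 10) = 90: x ≡ 39 (mod 90).
Verify: 39 mod 18 = 3, 39 mod 6 = 3, 39 mod 10 = 9.

x ≡ 39 (mod 90).


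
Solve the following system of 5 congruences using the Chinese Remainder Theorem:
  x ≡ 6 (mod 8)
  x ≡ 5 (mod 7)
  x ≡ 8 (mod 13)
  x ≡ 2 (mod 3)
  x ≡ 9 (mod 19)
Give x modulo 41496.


Product of moduli M = 8 · 7 · 13 · 3 · 19 = 41496.
Merge one congruence at a time:
  Start: x ≡ 6 (mod 8).
  Combine with x ≡ 5 (mod 7); new modulus lcm = 56.
    Write x = 6 + 8·t and substitute into x ≡ 5 (mod 7): 8·t ≡ 5 − 6 = -1 (mod 7).
    Reduce coefficients mod 7: 1·t ≡ 6 (mod 7).
    So t ≡ 6 (mod 7).
    Then x = 6 + 8·6 = 54, valid modulo lcm(8, 7) = 56: x ≡ 54 (mod 56).
  Combine with x ≡ 8 (mod 13); new modulus lcm = 728.
    Write x = 54 + 56·t and substitute into x ≡ 8 (mod 13): 56·t ≡ 8 − 54 = -46 (mod 13).
    Reduce coefficients mod 13: 4·t ≡ 6 (mod 13).
    The inverse of 4 mod 13 is 10 (since 4·10 = 40 = 3·13 + 1), so t ≡ 10·6 = 60 ≡ 8 (mod 13).
    Then x = 54 + 56·8 = 502, valid modulo lcm(56, 13) = 728: x ≡ 502 (mod 728).
  Combine with x ≡ 2 (mod 3); new modulus lcm = 2184.
    Write x = 502 + 728·t and substitute into x ≡ 2 (mod 3): 728·t ≡ 2 − 502 = -500 (mod 3).
    Reduce coefficients mod 3: 2·t ≡ 1 (mod 3).
    The inverse of 2 mod 3 is 2 (since 2·2 = 4 = 1·3 + 1), so t ≡ 2·1 = 2 ≡ 2 (mod 3).
    Then x = 502 + 728·2 = 1958, valid modulo lcm(728, 3) = 2184: x ≡ 1958 (mod 2184).
  Combine with x ≡ 9 (mod 19); new modulus lcm = 41496.
    Write x = 1958 + 2184·t and substitute into x ≡ 9 (mod 19): 2184·t ≡ 9 − 1958 = -1949 (mod 19).
    Reduce coefficients mod 19: 18·t ≡ 8 (mod 19).
    The inverse of 18 mod 19 is 18 (since 18·18 = 324 = 17·19 + 1), so t ≡ 18·8 = 144 ≡ 11 (mod 19).
    Then x = 1958 + 2184·11 = 25982, valid modulo lcm(2184, 19) = 41496: x ≡ 25982 (mod 41496).
Verify against each original: 25982 mod 8 = 6, 25982 mod 7 = 5, 25982 mod 13 = 8, 25982 mod 3 = 2, 25982 mod 19 = 9.

x ≡ 25982 (mod 41496).


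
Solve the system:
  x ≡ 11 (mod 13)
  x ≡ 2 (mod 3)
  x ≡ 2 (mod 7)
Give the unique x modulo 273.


Moduli 13, 3, 7 are pairwise coprime; by CRT there is a unique solution modulo M = 13 · 3 · 7 = 273.
Solve pairwise, accumulating the modulus:
  Start with x ≡ 11 (mod 13).
  Combine with x ≡ 2 (mod 3): since gcd(13, 3) = 1, we get a unique residue mod 39.
    Write x = 11 + 13·t and substitute into x ≡ 2 (mod 3): 13·t ≡ 2 − 11 = -9 (mod 3).
    Reduce coefficients mod 3: 1·t ≡ 0 (mod 3).
    So t ≡ 0 (mod 3).
    Then x = 11 + 13·0 = 11, valid modulo lcm(13, 3) = 39: x ≡ 11 (mod 39).
  Combine with x ≡ 2 (mod 7): since gcd(39, 7) = 1, we get a unique residue mod 273.
    Write x = 11 + 39·t and substitute into x ≡ 2 (mod 7): 39·t ≡ 2 − 11 = -9 (mod 7).
    Reduce coefficients mod 7: 4·t ≡ 5 (mod 7).
    The inverse of 4 mod 7 is 2 (since 4·2 = 8 = 1·7 + 1), so t ≡ 2·5 = 10 ≡ 3 (mod 7).
    Then x = 11 + 39·3 = 128, valid modulo lcm(39, 7) = 273: x ≡ 128 (mod 273).
Verify: 128 mod 13 = 11 ✓, 128 mod 3 = 2 ✓, 128 mod 7 = 2 ✓.

x ≡ 128 (mod 273).


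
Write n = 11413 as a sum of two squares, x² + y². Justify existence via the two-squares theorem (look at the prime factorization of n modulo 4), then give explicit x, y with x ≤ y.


Step 1: Factor n = 11413 = 101 · 113.
Step 2: Check the mod-4 condition on each prime factor: 101 ≡ 1 (mod 4), exponent 1; 113 ≡ 1 (mod 4), exponent 1.
All primes ≡ 3 (mod 4) appear to even exponent (or don't appear), so by the two-squares theorem n IS expressible as a sum of two squares.
Step 3: Build a representation. Here n = 101 · 113 is a product of primes ≡ 1 (mod 4). Each prime p ≡ 1 (mod 4) is itself a sum of two squares; find a² by testing p − a² for a perfect square:
  101: 101 − 1² = 100 = 10² ⇒ 101 = 1² + 10².
  113: 113 − 1² = 112, 113 − 2² = 109, 113 − 3² = 104, 113 − 4² = 97, 113 − 5² = 88, 113 − 6² = 77, 113 − 7² = 64 = 8² ⇒ 113 = 7² + 8².
  Combine using the Brahmagupta–Fibonacci identity (a² + b²)(c² + d²) = (ac − bd)² + (ad + bc)² = (ac + bd)² + (ad − bc)²:
  101 · 113 = 11413: from (1² + 10²)(7² + 8²), take (1·7 − 10·8, 1·8 + 10·7) = (7 − 80, 8 + 70) = (-73, 78); dropping signs (only squares matter) gives (73, 78); check 73² + 78² = 5329 + 6084 = 11413 ✓.
Step 4: Order so x ≤ y and verify: 73² + 78² = 5329 + 6084 = 11413 = n. ✓

n = 11413 = 73² + 78² (one valid representation with x ≤ y).


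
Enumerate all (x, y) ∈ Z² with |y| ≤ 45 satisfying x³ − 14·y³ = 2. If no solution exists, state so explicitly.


The equation is x³ - 14y³ = 2. For fixed y, x³ = 14·y³ + 2, so a solution requires the RHS to be a perfect cube.
Strategy: iterate y from -45 to 45, compute RHS = 14·y³ + 2, and check whether it is a (positive or negative) perfect cube.
Check small values of y:
  y = 0: RHS = 2 is not a perfect cube.
  y = 1: RHS = 16 is not a perfect cube.
  y = -1: RHS = -12 is not a perfect cube.
  y = 2: RHS = 114 is not a perfect cube.
  y = -2: RHS = -110 is not a perfect cube.
  y = 3: RHS = 380 is not a perfect cube.
  y = -3: RHS = -376 is not a perfect cube.
Continuing the search up to |y| = 45 finds no solutions either.
No (x, y) in the scanned range satisfies the equation.

No integer solutions with |y| ≤ 45.


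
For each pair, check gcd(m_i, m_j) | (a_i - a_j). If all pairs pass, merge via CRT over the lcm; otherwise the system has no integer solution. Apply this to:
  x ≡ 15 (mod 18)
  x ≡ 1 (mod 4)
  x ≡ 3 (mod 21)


Moduli 18, 4, 21 are not pairwise coprime, so CRT works modulo lcm(m_i) when all pairwise compatibility conditions hold.
Pairwise compatibility: gcd(m_i, m_j) must divide a_i - a_j for every pair.
Merge one congruence at a time:
  Start: x ≡ 15 (mod 18).
  Combine with x ≡ 1 (mod 4): gcd(18, 4) = 2; 1 - 15 = -14, which IS divisible by 2, so compatible.
    Write x = 15 + 18·t and substitute into x ≡ 1 (mod 4): 18·t ≡ 1 − 15 = -14 (mod 4).
    Divide the congruence (and modulus) by g = 2: 9·t ≡ -7 (mod 2).
    Reduce coefficients mod 2: 1·t ≡ 1 (mod 2).
    So t ≡ 1 (mod 2).
    Then x = 15 + 18·1 = 33, valid modulo lcm(18, 4) = 36: x ≡ 33 (mod 36).
  Combine with x ≡ 3 (mod 21): gcd(36, 21) = 3; 3 - 33 = -30, which IS divisible by 3, so compatible.
    Write x = 33 + 36·t and substitute into x ≡ 3 (mod 21): 36·t ≡ 3 − 33 = -30 (mod 21).
    Divide the congruence (and modulus) by g = 3: 12·t ≡ -10 (mod 7).
    Reduce coefficients mod 7: 5·t ≡ 4 (mod 7).
    The inverse of 5 mod 7 is 3 (since 5·3 = 15 = 2·7 + 1), so t ≡ 3·4 = 12 ≡ 5 (mod 7).
    Then x = 33 + 36·5 = 213, valid modulo lcm(36, 21) = 252: x ≡ 213 (mod 252).
Verify: 213 mod 18 = 15, 213 mod 4 = 1, 213 mod 21 = 3.

x ≡ 213 (mod 252).


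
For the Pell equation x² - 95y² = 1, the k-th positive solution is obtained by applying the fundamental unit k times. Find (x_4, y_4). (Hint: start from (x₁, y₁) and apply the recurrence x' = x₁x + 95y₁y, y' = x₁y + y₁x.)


Step 1: Find the fundamental solution (x₁, y₁) of x² - 95y² = 1.
  Expand √95 as a continued fraction. a₀ = ⌊√95⌋ = 9; iterate m_{k+1} = d_k·a_k − m_k, d_{k+1} = (95 − m_{k+1}²)/d_k, a_{k+1} = ⌊(a₀ + m_{k+1})/d_{k+1}⌋ (starting m₀ = 0, d₀ = 1), with convergents p_k = a_k·p_{k-1} + p_{k-2}, q_k = a_k·q_{k-1} + q_{k-2} (p₋₁ = 1, q₋₁ = 0):
  k = 0: a₀ = 9; p₀/q₀ = 9/1; p₀² − 95·q₀² = 81 − 95 = -14.
  k = 1: m = 9, d = 14, a = ⌊(9 + 9)/14⌋ = 1; p/q = (1·9 + 1)/(1·1 + 0) = 10/1; p² − 95·q² = 100 − 95 = 5.
  k = 2: m = 5, d = 5, a = ⌊(9 + 5)/5⌋ = 2; p/q = (2·10 + 9)/(2·1 + 1) = 29/3; p² − 95·q² = 841 − 855 = -14.
  k = 3: m = 5, d = 14, a = ⌊(9 + 5)/14⌋ = 1; p/q = (1·29 + 10)/(1·3 + 1) = 39/4; p² − 95·q² = 1521 − 1520 = 1.
  The first convergent with p² − 95·q² = 1 gives the fundamental solution (x₁, y₁) = (39, 4).
Step 2: Apply the recurrence (x_{n+1}, y_{n+1}) = (x₁x_n + 95y₁y_n, x₁y_n + y₁x_n) repeatedly.
  From (x_1, y_1) = (39, 4): x_2 = 39·39 + 95·4·4 = 3041; y_2 = 39·4 + 4·39 = 312.
  From (x_2, y_2) = (3041, 312): x_3 = 39·3041 + 95·4·312 = 237159; y_3 = 39·312 + 4·3041 = 24332.
  From (x_3, y_3) = (237159, 24332): x_4 = 39·237159 + 95·4·24332 = 18495361; y_4 = 39·24332 + 4·237159 = 1897584.
Step 3: Verify x_4² - 95·y_4² = 342078378520321 - 342078378520320 = 1 (should be 1). ✓

(x_1, y_1) = (39, 4); (x_4, y_4) = (18495361, 1897584).


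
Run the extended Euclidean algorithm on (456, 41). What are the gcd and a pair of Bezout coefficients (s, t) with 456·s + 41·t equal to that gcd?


Euclidean algorithm on (456, 41) — divide until remainder is 0:
  456 = 11 · 41 + 5
  41 = 8 · 5 + 1
  5 = 5 · 1 + 0
gcd(456, 41) = 1.
Track Bezout coefficients alongside the remainders: start with r₀ = 456 = a·1 + b·0 (s = 1, t = 0) and r₁ = 41 = a·0 + b·1 (s = 0, t = 1); each new remainder r_{k+1} = r_{k-1} − q_k·r_k inherits s_{k+1} = s_{k-1} − q_k·s_k, t_{k+1} = t_{k-1} − q_k·t_k, so r_k = a·s_k + b·t_k at every step:
  q = 11: r = 5, s = 1 − 11·0 = 1, t = 0 − 11·1 = -11  (check: 456·1 + 41·(-11) = 5)
  q = 8: r = 1, s = 0 − 8·1 = -8, t = 1 − 8·(-11) = 89  (check: 456·(-8) + 41·89 = 1)
The row with r = 1 (the gcd) gives the Bezout coefficients s = -8, t = 89.
Result: 456 · (-8) + 41 · (89) = 1.

gcd(456, 41) = 1; s = -8, t = 89 (check: 456·(-8) + 41·89 = 1).


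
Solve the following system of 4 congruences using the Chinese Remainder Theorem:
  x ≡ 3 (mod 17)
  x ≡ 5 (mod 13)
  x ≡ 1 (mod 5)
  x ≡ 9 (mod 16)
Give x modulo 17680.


Product of moduli M = 17 · 13 · 5 · 16 = 17680.
Merge one congruence at a time:
  Start: x ≡ 3 (mod 17).
  Combine with x ≡ 5 (mod 13); new modulus lcm = 221.
    Write x = 3 + 17·t and substitute into x ≡ 5 (mod 13): 17·t ≡ 5 − 3 = 2 (mod 13).
    Reduce coefficients mod 13: 4·t ≡ 2 (mod 13).
    The inverse of 4 mod 13 is 10 (since 4·10 = 40 = 3·13 + 1), so t ≡ 10·2 = 20 ≡ 7 (mod 13).
    Then x = 3 + 17·7 = 122, valid modulo lcm(17, 13) = 221: x ≡ 122 (mod 221).
  Combine with x ≡ 1 (mod 5); new modulus lcm = 1105.
    Write x = 122 + 221·t and substitute into x ≡ 1 (mod 5): 221·t ≡ 1 − 122 = -121 (mod 5).
    Reduce coefficients mod 5: 1·t ≡ 4 (mod 5).
    So t ≡ 4 (mod 5).
    Then x = 122 + 221·4 = 1006, valid modulo lcm(221, 5) = 1105: x ≡ 1006 (mod 1105).
  Combine with x ≡ 9 (mod 16); new modulus lcm = 17680.
    Write x = 1006 + 1105·t and substitute into x ≡ 9 (mod 16): 1105·t ≡ 9 − 1006 = -997 (mod 16).
    Reduce coefficients mod 16: 1·t ≡ 11 (mod 16).
    So t ≡ 11 (mod 16).
    Then x = 1006 + 1105·11 = 13161, valid modulo lcm(1105, 16) = 17680: x ≡ 13161 (mod 17680).
Verify against each original: 13161 mod 17 = 3, 13161 mod 13 = 5, 13161 mod 5 = 1, 13161 mod 16 = 9.

x ≡ 13161 (mod 17680).


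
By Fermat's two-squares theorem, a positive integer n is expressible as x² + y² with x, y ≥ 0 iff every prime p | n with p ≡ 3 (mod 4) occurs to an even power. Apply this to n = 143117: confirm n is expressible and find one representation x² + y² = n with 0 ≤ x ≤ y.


Step 1: Factor n = 143117 = 13 · 101 · 109.
Step 2: Check the mod-4 condition on each prime factor: 13 ≡ 1 (mod 4), exponent 1; 101 ≡ 1 (mod 4), exponent 1; 109 ≡ 1 (mod 4), exponent 1.
All primes ≡ 3 (mod 4) appear to even exponent (or don't appear), so by the two-squares theorem n IS expressible as a sum of two squares.
Step 3: Build a representation. Here n = 13 · 101 · 109 is a product of primes ≡ 1 (mod 4). Each prime p ≡ 1 (mod 4) is itself a sum of two squares; find a² by testing p − a² for a perfect square:
  13: 13 − 1² = 12, 13 − 2² = 9 = 3² ⇒ 13 = 2² + 3².
  101: 101 − 1² = 100 = 10² ⇒ 101 = 1² + 10².
  109: 109 − 1² = 108, 109 − 2² = 105, 109 − 3² = 100 = 10² ⇒ 109 = 3² + 10².
  Combine using the Brahmagupta–Fibonacci identity (a² + b²)(c² + d²) = (ac − bd)² + (ad + bc)² = (ac + bd)² + (ad − bc)²:
  13 · 101 = 1313: from (2² + 3²)(1² + 10²), take (2·1 − 3·10, 2·10 + 3·1) = (2 − 30, 20 + 3) = (-28, 23); dropping signs (only squares matter) gives (28, 23); check 28² + 23² = 784 + 529 = 1313 ✓.
  1313 · 109 = 143117: from (28² + 23²)(3² + 10²), take (28·3 − 23·10, 28·10 + 23·3) = (84 − 230, 280 + 69) = (-146, 349); dropping signs (only squares matter) gives (146, 349); check 146² + 349² = 21316 + 121801 = 143117 ✓.
Step 4: Order so x ≤ y and verify: 146² + 349² = 21316 + 121801 = 143117 = n. ✓

n = 143117 = 146² + 349² (one valid representation with x ≤ y).


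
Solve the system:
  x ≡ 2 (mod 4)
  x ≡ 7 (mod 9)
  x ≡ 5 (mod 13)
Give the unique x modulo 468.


Moduli 4, 9, 13 are pairwise coprime; by CRT there is a unique solution modulo M = 4 · 9 · 13 = 468.
Solve pairwise, accumulating the modulus:
  Start with x ≡ 2 (mod 4).
  Combine with x ≡ 7 (mod 9): since gcd(4, 9) = 1, we get a unique residue mod 36.
    Write x = 2 + 4·t and substitute into x ≡ 7 (mod 9): 4·t ≡ 7 − 2 = 5 (mod 9).
    The inverse of 4 mod 9 is 7 (since 4·7 = 28 = 3·9 + 1), so t ≡ 7·5 = 35 ≡ 8 (mod 9).
    Then x = 2 + 4·8 = 34, valid modulo lcm(4, 9) = 36: x ≡ 34 (mod 36).
  Combine with x ≡ 5 (mod 13): since gcd(36, 13) = 1, we get a unique residue mod 468.
    Write x = 34 + 36·t and substitute into x ≡ 5 (mod 13): 36·t ≡ 5 − 34 = -29 (mod 13).
    Reduce coefficients mod 13: 10·t ≡ 10 (mod 13).
    The inverse of 10 mod 13 is 4 (since 10·4 = 40 = 3·13 + 1), so t ≡ 4·10 = 40 ≡ 1 (mod 13).
    Then x = 34 + 36·1 = 70, valid modulo lcm(36, 13) = 468: x ≡ 70 (mod 468).
Verify: 70 mod 4 = 2 ✓, 70 mod 9 = 7 ✓, 70 mod 13 = 5 ✓.

x ≡ 70 (mod 468).


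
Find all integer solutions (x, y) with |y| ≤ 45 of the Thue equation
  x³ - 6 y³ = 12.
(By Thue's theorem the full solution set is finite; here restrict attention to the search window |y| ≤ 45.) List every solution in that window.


The equation is x³ - 6y³ = 12. For fixed y, x³ = 6·y³ + 12, so a solution requires the RHS to be a perfect cube.
Strategy: iterate y from -45 to 45, compute RHS = 6·y³ + 12, and check whether it is a (positive or negative) perfect cube.
Check small values of y:
  y = 0: RHS = 12 is not a perfect cube.
  y = 1: RHS = 18 is not a perfect cube.
  y = -1: RHS = 6 is not a perfect cube.
  y = 2: RHS = 60 is not a perfect cube.
  y = -2: RHS = -36 is not a perfect cube.
  y = 3: RHS = 174 is not a perfect cube.
  y = -3: RHS = -150 is not a perfect cube.
Continuing the search up to |y| = 45 finds no solutions either.
No (x, y) in the scanned range satisfies the equation.

No integer solutions with |y| ≤ 45.


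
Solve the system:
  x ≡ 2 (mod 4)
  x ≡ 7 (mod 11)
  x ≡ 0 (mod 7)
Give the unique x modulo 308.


Moduli 4, 11, 7 are pairwise coprime; by CRT there is a unique solution modulo M = 4 · 11 · 7 = 308.
Solve pairwise, accumulating the modulus:
  Start with x ≡ 2 (mod 4).
  Combine with x ≡ 7 (mod 11): since gcd(4, 11) = 1, we get a unique residue mod 44.
    Write x = 2 + 4·t and substitute into x ≡ 7 (mod 11): 4·t ≡ 7 − 2 = 5 (mod 11).
    The inverse of 4 mod 11 is 3 (since 4·3 = 12 = 1·11 + 1), so t ≡ 3·5 = 15 ≡ 4 (mod 11).
    Then x = 2 + 4·4 = 18, valid modulo lcm(4, 11) = 44: x ≡ 18 (mod 44).
  Combine with x ≡ 0 (mod 7): since gcd(44, 7) = 1, we get a unique residue mod 308.
    Write x = 18 + 44·t and substitute into x ≡ 0 (mod 7): 44·t ≡ 0 − 18 = -18 (mod 7).
    Reduce coefficients mod 7: 2·t ≡ 3 (mod 7).
    The inverse of 2 mod 7 is 4 (since 2·4 = 8 = 1·7 + 1), so t ≡ 4·3 = 12 ≡ 5 (mod 7).
    Then x = 18 + 44·5 = 238, valid modulo lcm(44, 7) = 308: x ≡ 238 (mod 308).
Verify: 238 mod 4 = 2 ✓, 238 mod 11 = 7 ✓, 238 mod 7 = 0 ✓.

x ≡ 238 (mod 308).


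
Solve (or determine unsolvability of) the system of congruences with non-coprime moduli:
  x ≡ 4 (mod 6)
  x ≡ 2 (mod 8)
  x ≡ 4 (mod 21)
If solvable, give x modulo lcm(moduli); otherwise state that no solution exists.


Moduli 6, 8, 21 are not pairwise coprime, so CRT works modulo lcm(m_i) when all pairwise compatibility conditions hold.
Pairwise compatibility: gcd(m_i, m_j) must divide a_i - a_j for every pair.
Merge one congruence at a time:
  Start: x ≡ 4 (mod 6).
  Combine with x ≡ 2 (mod 8): gcd(6, 8) = 2; 2 - 4 = -2, which IS divisible by 2, so compatible.
    Write x = 4 + 6·t and substitute into x ≡ 2 (mod 8): 6·t ≡ 2 − 4 = -2 (mod 8).
    Divide the congruence (and modulus) by g = 2: 3·t ≡ -1 (mod 4).
    Reduce coefficients mod 4: 3·t ≡ 3 (mod 4).
    The inverse of 3 mod 4 is 3 (since 3·3 = 9 = 2·4 + 1), so t ≡ 3·3 = 9 ≡ 1 (mod 4).
    Then x = 4 + 6·1 = 10, valid modulo lcm(6, 8) = 24: x ≡ 10 (mod 24).
  Combine with x ≡ 4 (mod 21): gcd(24, 21) = 3; 4 - 10 = -6, which IS divisible by 3, so compatible.
    Write x = 10 + 24·t and substitute into x ≡ 4 (mod 21): 24·t ≡ 4 − 10 = -6 (mod 21).
    Divide the congruence (and modulus) by g = 3: 8·t ≡ -2 (mod 7).
    Reduce coefficients mod 7: 1·t ≡ 5 (mod 7).
    So t ≡ 5 (mod 7).
    Then x = 10 + 24·5 = 130, valid modulo lcm(24, 21) = 168: x ≡ 130 (mod 168).
Verify: 130 mod 6 = 4, 130 mod 8 = 2, 130 mod 21 = 4.

x ≡ 130 (mod 168).


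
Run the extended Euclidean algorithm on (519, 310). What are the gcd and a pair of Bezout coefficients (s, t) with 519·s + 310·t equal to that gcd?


Euclidean algorithm on (519, 310) — divide until remainder is 0:
  519 = 1 · 310 + 209
  310 = 1 · 209 + 101
  209 = 2 · 101 + 7
  101 = 14 · 7 + 3
  7 = 2 · 3 + 1
  3 = 3 · 1 + 0
gcd(519, 310) = 1.
Track Bezout coefficients alongside the remainders: start with r₀ = 519 = a·1 + b·0 (s = 1, t = 0) and r₁ = 310 = a·0 + b·1 (s = 0, t = 1); each new remainder r_{k+1} = r_{k-1} − q_k·r_k inherits s_{k+1} = s_{k-1} − q_k·s_k, t_{k+1} = t_{k-1} − q_k·t_k, so r_k = a·s_k + b·t_k at every step:
  q = 1: r = 209, s = 1 − 1·0 = 1, t = 0 − 1·1 = -1  (check: 519·1 + 310·(-1) = 209)
  q = 1: r = 101, s = 0 − 1·1 = -1, t = 1 − 1·(-1) = 2  (check: 519·(-1) + 310·2 = 101)
  q = 2: r = 7, s = 1 − 2·(-1) = 3, t = -1 − 2·2 = -5  (check: 519·3 + 310·(-5) = 7)
  q = 14: r = 3, s = -1 − 14·3 = -43, t = 2 − 14·(-5) = 72  (check: 519·(-43) + 310·72 = 3)
  q = 2: r = 1, s = 3 − 2·(-43) = 89, t = -5 − 2·72 = -149  (check: 519·89 + 310·(-149) = 1)
The row with r = 1 (the gcd) gives the Bezout coefficients s = 89, t = -149.
Result: 519 · (89) + 310 · (-149) = 1.

gcd(519, 310) = 1; s = 89, t = -149 (check: 519·89 + 310·(-149) = 1).


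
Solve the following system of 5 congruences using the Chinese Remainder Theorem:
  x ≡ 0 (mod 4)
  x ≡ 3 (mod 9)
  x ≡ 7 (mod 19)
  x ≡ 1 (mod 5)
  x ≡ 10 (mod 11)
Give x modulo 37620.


Product of moduli M = 4 · 9 · 19 · 5 · 11 = 37620.
Merge one congruence at a time:
  Start: x ≡ 0 (mod 4).
  Combine with x ≡ 3 (mod 9); new modulus lcm = 36.
    Write x = 0 + 4·t and substitute into x ≡ 3 (mod 9): 4·t ≡ 3 − 0 = 3 (mod 9).
    The inverse of 4 mod 9 is 7 (since 4·7 = 28 = 3·9 + 1), so t ≡ 7·3 = 21 ≡ 3 (mod 9).
    Then x = 0 + 4·3 = 12, valid modulo lcm(4, 9) = 36: x ≡ 12 (mod 36).
  Combine with x ≡ 7 (mod 19); new modulus lcm = 684.
    Write x = 12 + 36·t and substitute into x ≡ 7 (mod 19): 36·t ≡ 7 − 12 = -5 (mod 19).
    Reduce coefficients mod 19: 17·t ≡ 14 (mod 19).
    The inverse of 17 mod 19 is 9 (since 17·9 = 153 = 8·19 + 1), so t ≡ 9·14 = 126 ≡ 12 (mod 19).
    Then x = 12 + 36·12 = 444, valid modulo lcm(36, 19) = 684: x ≡ 444 (mod 684).
  Combine with x ≡ 1 (mod 5); new modulus lcm = 3420.
    Write x = 444 + 684·t and substitute into x ≡ 1 (mod 5): 684·t ≡ 1 − 444 = -443 (mod 5).
    Reduce coefficients mod 5: 4·t ≡ 2 (mod 5).
    The inverse of 4 mod 5 is 4 (since 4·4 = 16 = 3·5 + 1), so t ≡ 4·2 = 8 ≡ 3 (mod 5).
    Then x = 444 + 684·3 = 2496, valid modulo lcm(684, 5) = 3420: x ≡ 2496 (mod 3420).
  Combine with x ≡ 10 (mod 11); new modulus lcm = 37620.
    Write x = 2496 + 3420·t and substitute into x ≡ 10 (mod 11): 3420·t ≡ 10 − 2496 = -2486 (mod 11).
    Reduce coefficients mod 11: 10·t ≡ 0 (mod 11).
    The inverse of 10 mod 11 is 10 (since 10·10 = 100 = 9·11 + 1), so t ≡ 10·0 = 0 ≡ 0 (mod 11).
    Then x = 2496 + 3420·0 = 2496, valid modulo lcm(3420, 11) = 37620: x ≡ 2496 (mod 37620).
Verify against each original: 2496 mod 4 = 0, 2496 mod 9 = 3, 2496 mod 19 = 7, 2496 mod 5 = 1, 2496 mod 11 = 10.

x ≡ 2496 (mod 37620).


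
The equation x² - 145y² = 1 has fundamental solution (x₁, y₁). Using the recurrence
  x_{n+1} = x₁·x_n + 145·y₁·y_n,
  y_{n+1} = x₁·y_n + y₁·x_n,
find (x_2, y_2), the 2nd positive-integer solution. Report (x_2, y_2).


Step 1: Find the fundamental solution (x₁, y₁) of x² - 145y² = 1.
  Expand √145 as a continued fraction. a₀ = ⌊√145⌋ = 12; iterate m_{k+1} = d_k·a_k − m_k, d_{k+1} = (145 − m_{k+1}²)/d_k, a_{k+1} = ⌊(a₀ + m_{k+1})/d_{k+1}⌋ (starting m₀ = 0, d₀ = 1), with convergents p_k = a_k·p_{k-1} + p_{k-2}, q_k = a_k·q_{k-1} + q_{k-2} (p₋₁ = 1, q₋₁ = 0):
  k = 0: a₀ = 12; p₀/q₀ = 12/1; p₀² − 145·q₀² = 144 − 145 = -1.
  k = 1: m = 12, d = 1, a = ⌊(12 + 12)/1⌋ = 24; p/q = (24·12 + 1)/(24·1 + 0) = 289/24; p² − 145·q² = 83521 − 83520 = 1.
  The first convergent with p² − 145·q² = 1 gives the fundamental solution (x₁, y₁) = (289, 24).
Step 2: Apply the recurrence (x_{n+1}, y_{n+1}) = (x₁x_n + 145y₁y_n, x₁y_n + y₁x_n) repeatedly.
  From (x_1, y_1) = (289, 24): x_2 = 289·289 + 145·24·24 = 167041; y_2 = 289·24 + 24·289 = 13872.
Step 3: Verify x_2² - 145·y_2² = 27902695681 - 27902695680 = 1 (should be 1). ✓

(x_1, y_1) = (289, 24); (x_2, y_2) = (167041, 13872).


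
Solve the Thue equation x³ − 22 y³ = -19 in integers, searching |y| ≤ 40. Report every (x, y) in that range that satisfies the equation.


The equation is x³ - 22y³ = -19. For fixed y, x³ = 22·y³ − 19, so a solution requires the RHS to be a perfect cube.
Strategy: iterate y from -40 to 40, compute RHS = 22·y³ − 19, and check whether it is a (positive or negative) perfect cube.
Check small values of y:
  y = 0: RHS = -19 is not a perfect cube.
  y = 1: RHS = 3 is not a perfect cube.
  y = -1: RHS = -41 is not a perfect cube.
  y = 2: RHS = 157 is not a perfect cube.
  y = -2: RHS = -195 is not a perfect cube.
  y = 3: RHS = 575 is not a perfect cube.
  y = -3: RHS = -613 is not a perfect cube.
Continuing the search up to |y| = 40 finds no solutions either.
No (x, y) in the scanned range satisfies the equation.

No integer solutions with |y| ≤ 40.


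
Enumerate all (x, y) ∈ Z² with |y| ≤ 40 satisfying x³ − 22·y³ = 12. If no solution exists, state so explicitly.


The equation is x³ - 22y³ = 12. For fixed y, x³ = 22·y³ + 12, so a solution requires the RHS to be a perfect cube.
Strategy: iterate y from -40 to 40, compute RHS = 22·y³ + 12, and check whether it is a (positive or negative) perfect cube.
Check small values of y:
  y = 0: RHS = 12 is not a perfect cube.
  y = 1: RHS = 34 is not a perfect cube.
  y = -1: RHS = -10 is not a perfect cube.
  y = 2: RHS = 188 is not a perfect cube.
  y = -2: RHS = -164 is not a perfect cube.
  y = 3: RHS = 606 is not a perfect cube.
  y = -3: RHS = -582 is not a perfect cube.
Continuing the search up to |y| = 40 finds no solutions either.
No (x, y) in the scanned range satisfies the equation.

No integer solutions with |y| ≤ 40.


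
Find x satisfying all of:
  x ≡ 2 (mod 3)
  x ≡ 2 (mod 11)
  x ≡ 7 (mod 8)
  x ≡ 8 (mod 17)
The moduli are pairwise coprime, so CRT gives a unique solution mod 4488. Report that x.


Product of moduli M = 3 · 11 · 8 · 17 = 4488.
Merge one congruence at a time:
  Start: x ≡ 2 (mod 3).
  Combine with x ≡ 2 (mod 11); new modulus lcm = 33.
    Write x = 2 + 3·t and substitute into x ≡ 2 (mod 11): 3·t ≡ 2 − 2 = 0 (mod 11).
    The inverse of 3 mod 11 is 4 (since 3·4 = 12 = 1·11 + 1), so t ≡ 4·0 = 0 ≡ 0 (mod 11).
    Then x = 2 + 3·0 = 2, valid modulo lcm(3, 11) = 33: x ≡ 2 (mod 33).
  Combine with x ≡ 7 (mod 8); new modulus lcm = 264.
    Write x = 2 + 33·t and substitute into x ≡ 7 (mod 8): 33·t ≡ 7 − 2 = 5 (mod 8).
    Reduce coefficients mod 8: 1·t ≡ 5 (mod 8).
    So t ≡ 5 (mod 8).
    Then x = 2 + 33·5 = 167, valid modulo lcm(33, 8) = 264: x ≡ 167 (mod 264).
  Combine with x ≡ 8 (mod 17); new modulus lcm = 4488.
    Write x = 167 + 264·t and substitute into x ≡ 8 (mod 17): 264·t ≡ 8 − 167 = -159 (mod 17).
    Reduce coefficients mod 17: 9·t ≡ 11 (mod 17).
    The inverse of 9 mod 17 is 2 (since 9·2 = 18 = 1·17 + 1), so t ≡ 2·11 = 22 ≡ 5 (mod 17).
    Then x = 167 + 264·5 = 1487, valid modulo lcm(264, 17) = 4488: x ≡ 1487 (mod 4488).
Verify against each original: 1487 mod 3 = 2, 1487 mod 11 = 2, 1487 mod 8 = 7, 1487 mod 17 = 8.

x ≡ 1487 (mod 4488).


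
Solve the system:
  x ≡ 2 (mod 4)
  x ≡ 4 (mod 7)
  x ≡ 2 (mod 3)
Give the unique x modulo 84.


Moduli 4, 7, 3 are pairwise coprime; by CRT there is a unique solution modulo M = 4 · 7 · 3 = 84.
Solve pairwise, accumulating the modulus:
  Start with x ≡ 2 (mod 4).
  Combine with x ≡ 4 (mod 7): since gcd(4, 7) = 1, we get a unique residue mod 28.
    Write x = 2 + 4·t and substitute into x ≡ 4 (mod 7): 4·t ≡ 4 − 2 = 2 (mod 7).
    The inverse of 4 mod 7 is 2 (since 4·2 = 8 = 1·7 + 1), so t ≡ 2·2 = 4 ≡ 4 (mod 7).
    Then x = 2 + 4·4 = 18, valid modulo lcm(4, 7) = 28: x ≡ 18 (mod 28).
  Combine with x ≡ 2 (mod 3): since gcd(28, 3) = 1, we get a unique residue mod 84.
    Write x = 18 + 28·t and substitute into x ≡ 2 (mod 3): 28·t ≡ 2 − 18 = -16 (mod 3).
    Reduce coefficients mod 3: 1·t ≡ 2 (mod 3).
    So t ≡ 2 (mod 3).
    Then x = 18 + 28·2 = 74, valid modulo lcm(28, 3) = 84: x ≡ 74 (mod 84).
Verify: 74 mod 4 = 2 ✓, 74 mod 7 = 4 ✓, 74 mod 3 = 2 ✓.

x ≡ 74 (mod 84).


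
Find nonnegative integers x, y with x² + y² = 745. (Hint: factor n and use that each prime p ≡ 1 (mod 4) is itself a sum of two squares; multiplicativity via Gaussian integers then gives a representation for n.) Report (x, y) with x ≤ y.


Step 1: Factor n = 745 = 5 · 149.
Step 2: Check the mod-4 condition on each prime factor: 5 ≡ 1 (mod 4), exponent 1; 149 ≡ 1 (mod 4), exponent 1.
All primes ≡ 3 (mod 4) appear to even exponent (or don't appear), so by the two-squares theorem n IS expressible as a sum of two squares.
Step 3: Build a representation. Here n = 5 · 149 is a product of primes ≡ 1 (mod 4). Each prime p ≡ 1 (mod 4) is itself a sum of two squares; find a² by testing p − a² for a perfect square:
  5: 5 − 1² = 4 = 2² ⇒ 5 = 1² + 2².
  149: 149 − 1² = 148, 149 − 2² = 145, 149 − 3² = 140, 149 − 4² = 133, 149 − 5² = 124, 149 − 6² = 113, 149 − 7² = 100 = 10² ⇒ 149 = 7² + 10².
  Combine using the Brahmagupta–Fibonacci identity (a² + b²)(c² + d²) = (ac − bd)² + (ad + bc)² = (ac + bd)² + (ad − bc)²:
  5 · 149 = 745: from (1² + 2²)(7² + 10²), take (1·7 − 2·10, 1·10 + 2·7) = (7 − 20, 10 + 14) = (-13, 24); dropping signs (only squares matter) gives (13, 24); check 13² + 24² = 169 + 576 = 745 ✓.
Step 4: Order so x ≤ y and verify: 13² + 24² = 169 + 576 = 745 = n. ✓

n = 745 = 13² + 24² (one valid representation with x ≤ y).


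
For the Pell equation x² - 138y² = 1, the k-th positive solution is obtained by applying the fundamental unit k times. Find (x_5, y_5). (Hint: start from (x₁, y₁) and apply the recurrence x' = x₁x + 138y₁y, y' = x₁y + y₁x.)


Step 1: Find the fundamental solution (x₁, y₁) of x² - 138y² = 1.
  Expand √138 as a continued fraction. a₀ = ⌊√138⌋ = 11; iterate m_{k+1} = d_k·a_k − m_k, d_{k+1} = (138 − m_{k+1}²)/d_k, a_{k+1} = ⌊(a₀ + m_{k+1})/d_{k+1}⌋ (starting m₀ = 0, d₀ = 1), with convergents p_k = a_k·p_{k-1} + p_{k-2}, q_k = a_k·q_{k-1} + q_{k-2} (p₋₁ = 1, q₋₁ = 0):
  k = 0: a₀ = 11; p₀/q₀ = 11/1; p₀² − 138·q₀² = 121 − 138 = -17.
  k = 1: m = 11, d = 17, a = ⌊(11 + 11)/17⌋ = 1; p/q = (1·11 + 1)/(1·1 + 0) = 12/1; p² − 138·q² = 144 − 138 = 6.
  k = 2: m = 6, d = 6, a = ⌊(11 + 6)/6⌋ = 2; p/q = (2·12 + 11)/(2·1 + 1) = 35/3; p² − 138·q² = 1225 − 1242 = -17.
  k = 3: m = 6, d = 17, a = ⌊(11 + 6)/17⌋ = 1; p/q = (1·35 + 12)/(1·3 + 1) = 47/4; p² − 138·q² = 2209 − 2208 = 1.
  The first convergent with p² − 138·q² = 1 gives the fundamental solution (x₁, y₁) = (47, 4).
Step 2: Apply the recurrence (x_{n+1}, y_{n+1}) = (x₁x_n + 138y₁y_n, x₁y_n + y₁x_n) repeatedly.
  From (x_1, y_1) = (47, 4): x_2 = 47·47 + 138·4·4 = 4417; y_2 = 47·4 + 4·47 = 376.
  From (x_2, y_2) = (4417, 376): x_3 = 47·4417 + 138·4·376 = 415151; y_3 = 47·376 + 4·4417 = 35340.
  From (x_3, y_3) = (415151, 35340): x_4 = 47·415151 + 138·4·35340 = 39019777; y_4 = 47·35340 + 4·415151 = 3321584.
  From (x_4, y_4) = (39019777, 3321584): x_5 = 47·39019777 + 138·4·3321584 = 3667443887; y_5 = 47·3321584 + 4·39019777 = 312193556.
Step 3: Verify x_5² - 138·y_5² = 13450144664293668769 - 13450144664293668768 = 1 (should be 1). ✓

(x_1, y_1) = (47, 4); (x_5, y_5) = (3667443887, 312193556).


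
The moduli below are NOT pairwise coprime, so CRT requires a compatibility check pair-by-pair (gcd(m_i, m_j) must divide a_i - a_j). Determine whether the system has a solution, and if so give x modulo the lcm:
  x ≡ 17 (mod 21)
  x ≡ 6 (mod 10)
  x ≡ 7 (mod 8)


Moduli 21, 10, 8 are not pairwise coprime, so CRT works modulo lcm(m_i) when all pairwise compatibility conditions hold.
Pairwise compatibility: gcd(m_i, m_j) must divide a_i - a_j for every pair.
Merge one congruence at a time:
  Start: x ≡ 17 (mod 21).
  Combine with x ≡ 6 (mod 10): gcd(21, 10) = 1; 6 - 17 = -11, which IS divisible by 1, so compatible.
    Write x = 17 + 21·t and substitute into x ≡ 6 (mod 10): 21·t ≡ 6 − 17 = -11 (mod 10).
    Reduce coefficients mod 10: 1·t ≡ 9 (mod 10).
    So t ≡ 9 (mod 10).
    Then x = 17 + 21·9 = 206, valid modulo lcm(21, 10) = 210: x ≡ 206 (mod 210).
  Combine with x ≡ 7 (mod 8): gcd(210, 8) = 2, and 7 - 206 = -199 is NOT divisible by 2.
    ⇒ system is inconsistent (no integer solution).

No solution (the system is inconsistent).


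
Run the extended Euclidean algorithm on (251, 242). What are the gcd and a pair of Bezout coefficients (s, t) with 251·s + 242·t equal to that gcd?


Euclidean algorithm on (251, 242) — divide until remainder is 0:
  251 = 1 · 242 + 9
  242 = 26 · 9 + 8
  9 = 1 · 8 + 1
  8 = 8 · 1 + 0
gcd(251, 242) = 1.
Track Bezout coefficients alongside the remainders: start with r₀ = 251 = a·1 + b·0 (s = 1, t = 0) and r₁ = 242 = a·0 + b·1 (s = 0, t = 1); each new remainder r_{k+1} = r_{k-1} − q_k·r_k inherits s_{k+1} = s_{k-1} − q_k·s_k, t_{k+1} = t_{k-1} − q_k·t_k, so r_k = a·s_k + b·t_k at every step:
  q = 1: r = 9, s = 1 − 1·0 = 1, t = 0 − 1·1 = -1  (check: 251·1 + 242·(-1) = 9)
  q = 26: r = 8, s = 0 − 26·1 = -26, t = 1 − 26·(-1) = 27  (check: 251·(-26) + 242·27 = 8)
  q = 1: r = 1, s = 1 − 1·(-26) = 27, t = -1 − 1·27 = -28  (check: 251·27 + 242·(-28) = 1)
The row with r = 1 (the gcd) gives the Bezout coefficients s = 27, t = -28.
Result: 251 · (27) + 242 · (-28) = 1.

gcd(251, 242) = 1; s = 27, t = -28 (check: 251·27 + 242·(-28) = 1).


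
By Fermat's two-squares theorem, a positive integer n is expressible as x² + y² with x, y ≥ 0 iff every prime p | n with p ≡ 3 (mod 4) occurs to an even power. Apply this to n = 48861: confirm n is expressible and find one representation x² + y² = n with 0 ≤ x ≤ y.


Step 1: Factor n = 48861 = 3^2 · 61 · 89.
Step 2: Check the mod-4 condition on each prime factor: 3 ≡ 3 (mod 4), exponent 2 (must be even); 61 ≡ 1 (mod 4), exponent 1; 89 ≡ 1 (mod 4), exponent 1.
All primes ≡ 3 (mod 4) appear to even exponent (or don't appear), so by the two-squares theorem n IS expressible as a sum of two squares.
Step 3: Build a representation. Group n = k² · m with k = 3 and m = 61 · 89 = 5429 (a product of primes ≡ 1 (mod 4)); a representation of m scales to one of n via (k·x)² + (k·y)² = k²(x² + y²). Each prime p ≡ 1 (mod 4) is itself a sum of two squares; find a² by testing p − a² for a perfect square:
  61: 61 − 1² = 60, 61 − 2² = 57, 61 − 3² = 52, 61 − 4² = 45, 61 − 5² = 36 = 6² ⇒ 61 = 5² + 6².
  89: 89 − 1² = 88, 89 − 2² = 85, 89 − 3² = 80, 89 − 4² = 73, 89 − 5² = 64 = 8² ⇒ 89 = 5² + 8².
  Combine using the Brahmagupta–Fibonacci identity (a² + b²)(c² + d²) = (ac − bd)² + (ad + bc)² = (ac + bd)² + (ad − bc)²:
  61 · 89 = 5429: from (5² + 6²)(5² + 8²), take (5·5 − 6·8, 5·8 + 6·5) = (25 − 48, 40 + 30) = (-23, 70); dropping signs (only squares matter) gives (23, 70); check 23² + 70² = 529 + 4900 = 5429 ✓.
  Scale by k = 3: (3·23, 3·70) = (69, 210).
Step 4: Order so x ≤ y and verify: 69² + 210² = 4761 + 44100 = 48861 = n. ✓

n = 48861 = 69² + 210² (one valid representation with x ≤ y).


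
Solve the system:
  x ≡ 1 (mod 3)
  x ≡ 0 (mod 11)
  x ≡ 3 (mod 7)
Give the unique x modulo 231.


Moduli 3, 11, 7 are pairwise coprime; by CRT there is a unique solution modulo M = 3 · 11 · 7 = 231.
Solve pairwise, accumulating the modulus:
  Start with x ≡ 1 (mod 3).
  Combine with x ≡ 0 (mod 11): since gcd(3, 11) = 1, we get a unique residue mod 33.
    Write x = 1 + 3·t and substitute into x ≡ 0 (mod 11): 3·t ≡ 0 − 1 = -1 (mod 11).
    Reduce coefficients mod 11: 3·t ≡ 10 (mod 11).
    The inverse of 3 mod 11 is 4 (since 3·4 = 12 = 1·11 + 1), so t ≡ 4·10 = 40 ≡ 7 (mod 11).
    Then x = 1 + 3·7 = 22, valid modulo lcm(3, 11) = 33: x ≡ 22 (mod 33).
  Combine with x ≡ 3 (mod 7): since gcd(33, 7) = 1, we get a unique residue mod 231.
    Write x = 22 + 33·t and substitute into x ≡ 3 (mod 7): 33·t ≡ 3 − 22 = -19 (mod 7).
    Reduce coefficients mod 7: 5·t ≡ 2 (mod 7).
    The inverse of 5 mod 7 is 3 (since 5·3 = 15 = 2·7 + 1), so t ≡ 3·2 = 6 ≡ 6 (mod 7).
    Then x = 22 + 33·6 = 220, valid modulo lcm(33, 7) = 231: x ≡ 220 (mod 231).
Verify: 220 mod 3 = 1 ✓, 220 mod 11 = 0 ✓, 220 mod 7 = 3 ✓.

x ≡ 220 (mod 231).


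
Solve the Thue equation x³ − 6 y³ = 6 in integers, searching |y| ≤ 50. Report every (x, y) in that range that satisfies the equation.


The equation is x³ - 6y³ = 6. For fixed y, x³ = 6·y³ + 6, so a solution requires the RHS to be a perfect cube.
Strategy: iterate y from -50 to 50, compute RHS = 6·y³ + 6, and check whether it is a (positive or negative) perfect cube.
Check small values of y:
  y = 0: RHS = 6 is not a perfect cube.
  y = 1: RHS = 12 is not a perfect cube.
  y = -1: RHS = 0 = (0)³ ⇒ x = 0 works.
  y = 2: RHS = 54 is not a perfect cube.
  y = -2: RHS = -42 is not a perfect cube.
  y = 3: RHS = 168 is not a perfect cube.
  y = -3: RHS = -156 is not a perfect cube.
Continuing the search up to |y| = 50 finds no further solutions beyond those listed.
Collected solutions: (0, -1).

Solutions (with |y| ≤ 50): (0, -1).


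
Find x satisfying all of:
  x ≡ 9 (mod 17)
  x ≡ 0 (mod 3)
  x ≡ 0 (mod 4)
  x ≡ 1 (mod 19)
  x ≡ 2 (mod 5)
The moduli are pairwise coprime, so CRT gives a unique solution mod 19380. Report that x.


Product of moduli M = 17 · 3 · 4 · 19 · 5 = 19380.
Merge one congruence at a time:
  Start: x ≡ 9 (mod 17).
  Combine with x ≡ 0 (mod 3); new modulus lcm = 51.
    Write x = 9 + 17·t and substitute into x ≡ 0 (mod 3): 17·t ≡ 0 − 9 = -9 (mod 3).
    Reduce coefficients mod 3: 2·t ≡ 0 (mod 3).
    The inverse of 2 mod 3 is 2 (since 2·2 = 4 = 1·3 + 1), so t ≡ 2·0 = 0 ≡ 0 (mod 3).
    Then x = 9 + 17·0 = 9, valid modulo lcm(17, 3) = 51: x ≡ 9 (mod 51).
  Combine with x ≡ 0 (mod 4); new modulus lcm = 204.
    Write x = 9 + 51·t and substitute into x ≡ 0 (mod 4): 51·t ≡ 0 − 9 = -9 (mod 4).
    Reduce coefficients mod 4: 3·t ≡ 3 (mod 4).
    The inverse of 3 mod 4 is 3 (since 3·3 = 9 = 2·4 + 1), so t ≡ 3·3 = 9 ≡ 1 (mod 4).
    Then x = 9 + 51·1 = 60, valid modulo lcm(51, 4) = 204: x ≡ 60 (mod 204).
  Combine with x ≡ 1 (mod 19); new modulus lcm = 3876.
    Write x = 60 + 204·t and substitute into x ≡ 1 (mod 19): 204·t ≡ 1 − 60 = -59 (mod 19).
    Reduce coefficients mod 19: 14·t ≡ 17 (mod 19).
    The inverse of 14 mod 19 is 15 (since 14·15 = 210 = 11·19 + 1), so t ≡ 15·17 = 255 ≡ 8 (mod 19).
    Then x = 60 + 204·8 = 1692, valid modulo lcm(204, 19) = 3876: x ≡ 1692 (mod 3876).
  Combine with x ≡ 2 (mod 5); new modulus lcm = 19380.
    Write x = 1692 + 3876·t and substitute into x ≡ 2 (mod 5): 3876·t ≡ 2 − 1692 = -1690 (mod 5).
    Reduce coefficients mod 5: 1·t ≡ 0 (mod 5).
    So t ≡ 0 (mod 5).
    Then x = 1692 + 3876·0 = 1692, valid modulo lcm(3876, 5) = 19380: x ≡ 1692 (mod 19380).
Verify against each original: 1692 mod 17 = 9, 1692 mod 3 = 0, 1692 mod 4 = 0, 1692 mod 19 = 1, 1692 mod 5 = 2.

x ≡ 1692 (mod 19380).
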